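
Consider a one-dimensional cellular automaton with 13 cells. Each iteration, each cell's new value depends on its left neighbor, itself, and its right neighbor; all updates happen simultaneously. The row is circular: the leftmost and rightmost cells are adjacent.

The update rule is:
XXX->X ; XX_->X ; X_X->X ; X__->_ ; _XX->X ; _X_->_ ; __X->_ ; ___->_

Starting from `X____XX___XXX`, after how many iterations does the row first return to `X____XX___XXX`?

iteration 1: X____XX___XXX

1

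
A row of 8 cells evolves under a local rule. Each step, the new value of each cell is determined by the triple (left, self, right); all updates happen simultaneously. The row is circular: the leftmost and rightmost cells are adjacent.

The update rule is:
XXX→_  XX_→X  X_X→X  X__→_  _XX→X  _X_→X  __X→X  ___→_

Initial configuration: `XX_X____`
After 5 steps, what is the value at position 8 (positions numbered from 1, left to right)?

XXXX___X
___X__XX
__XX_XXX
_XXXXX_X
XX___XXX
position 8 holds X

X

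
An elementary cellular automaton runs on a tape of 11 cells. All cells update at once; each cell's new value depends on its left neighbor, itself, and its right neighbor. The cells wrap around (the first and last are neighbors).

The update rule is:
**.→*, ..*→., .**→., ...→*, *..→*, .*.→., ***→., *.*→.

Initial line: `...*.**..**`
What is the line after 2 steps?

.****..**..

**....**..*
.****..**..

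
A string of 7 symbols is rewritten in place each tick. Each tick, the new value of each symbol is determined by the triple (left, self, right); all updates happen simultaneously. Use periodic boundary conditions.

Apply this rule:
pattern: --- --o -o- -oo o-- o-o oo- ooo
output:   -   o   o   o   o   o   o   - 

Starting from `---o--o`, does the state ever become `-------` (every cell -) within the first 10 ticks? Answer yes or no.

yes

o-ooooo
ooo----
o-oo--o
ooooooo
-------
all cells are - at tick 5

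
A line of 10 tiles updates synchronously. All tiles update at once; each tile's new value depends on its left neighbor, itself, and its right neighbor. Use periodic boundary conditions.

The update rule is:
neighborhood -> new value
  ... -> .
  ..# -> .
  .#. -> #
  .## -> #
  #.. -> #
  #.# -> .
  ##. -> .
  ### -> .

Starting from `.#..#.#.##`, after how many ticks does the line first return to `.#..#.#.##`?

2

.##.#.#.#.
.#..#.#.##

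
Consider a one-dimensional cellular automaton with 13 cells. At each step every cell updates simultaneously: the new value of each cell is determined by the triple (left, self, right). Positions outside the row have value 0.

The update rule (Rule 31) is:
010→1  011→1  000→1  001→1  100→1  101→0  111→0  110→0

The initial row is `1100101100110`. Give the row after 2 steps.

1011101011101
1010001010001

1010001010001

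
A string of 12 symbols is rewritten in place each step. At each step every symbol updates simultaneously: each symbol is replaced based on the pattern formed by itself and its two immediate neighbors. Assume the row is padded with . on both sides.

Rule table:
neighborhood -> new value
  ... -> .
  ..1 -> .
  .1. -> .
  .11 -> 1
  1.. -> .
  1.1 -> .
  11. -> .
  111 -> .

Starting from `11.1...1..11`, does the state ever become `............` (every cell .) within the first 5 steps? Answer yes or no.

step 1: 1.........1.
step 2: ............
all cells are . at step 2

yes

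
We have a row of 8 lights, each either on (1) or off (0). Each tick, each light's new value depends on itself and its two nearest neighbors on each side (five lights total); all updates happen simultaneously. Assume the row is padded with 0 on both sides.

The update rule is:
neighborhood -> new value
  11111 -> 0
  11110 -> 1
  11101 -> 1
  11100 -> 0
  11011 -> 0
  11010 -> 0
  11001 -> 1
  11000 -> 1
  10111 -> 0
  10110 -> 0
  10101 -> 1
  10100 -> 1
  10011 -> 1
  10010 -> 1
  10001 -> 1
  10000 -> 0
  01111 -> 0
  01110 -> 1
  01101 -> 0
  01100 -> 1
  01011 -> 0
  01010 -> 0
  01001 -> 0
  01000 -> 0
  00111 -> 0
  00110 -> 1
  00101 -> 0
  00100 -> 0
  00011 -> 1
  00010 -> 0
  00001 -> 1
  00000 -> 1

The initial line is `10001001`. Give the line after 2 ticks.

tick 1: 00100010
tick 2: 10001000

10001000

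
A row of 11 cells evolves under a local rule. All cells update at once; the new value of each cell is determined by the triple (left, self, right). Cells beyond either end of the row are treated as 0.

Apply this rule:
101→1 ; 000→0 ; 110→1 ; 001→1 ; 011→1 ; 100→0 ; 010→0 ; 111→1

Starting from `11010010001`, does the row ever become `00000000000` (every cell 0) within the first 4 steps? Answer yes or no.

no

11100100010
11101000100
11110001000
11110010000
step 4 is 11110010000, still not uniform 0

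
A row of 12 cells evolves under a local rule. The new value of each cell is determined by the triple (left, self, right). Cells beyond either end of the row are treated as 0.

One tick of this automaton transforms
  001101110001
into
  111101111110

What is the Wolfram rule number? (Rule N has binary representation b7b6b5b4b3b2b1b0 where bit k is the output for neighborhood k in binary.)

position 6: 111 → 1  (bit 7 = 1)
position 3: 110 → 1  (bit 6 = 1)
position 4: 101 → 0  (bit 5 = 0)
position 8: 100 → 1  (bit 4 = 1)
position 2: 011 → 1  (bit 3 = 1)
position 11: 010 → 0  (bit 2 = 0)
position 1: 001 → 1  (bit 1 = 1)
position 0: 000 → 1  (bit 0 = 1)
bits b7..b0 = 11011011 = 219

219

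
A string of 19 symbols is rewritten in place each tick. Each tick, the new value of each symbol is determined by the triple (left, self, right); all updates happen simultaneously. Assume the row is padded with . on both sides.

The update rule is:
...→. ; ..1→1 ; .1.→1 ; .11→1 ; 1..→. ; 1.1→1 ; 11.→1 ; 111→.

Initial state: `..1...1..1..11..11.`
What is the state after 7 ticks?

.11..11.11.111.111.
111.11111111.111.1.
1.111......111.111.
111.1.....11.111.1.
1.111....11111.111.
111.1...11...111.1.
1.111..111..11.111.

1.111..111..11.111.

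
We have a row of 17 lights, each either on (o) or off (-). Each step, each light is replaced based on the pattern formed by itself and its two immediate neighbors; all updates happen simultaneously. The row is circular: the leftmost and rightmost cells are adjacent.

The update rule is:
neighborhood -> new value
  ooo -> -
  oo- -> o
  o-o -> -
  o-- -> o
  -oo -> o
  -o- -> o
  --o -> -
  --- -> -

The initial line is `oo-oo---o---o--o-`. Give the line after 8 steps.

step 1: oo-ooo--oo--oo-o-
step 2: oo-o-oo-ooo-oo-o-
step 3: oo-o-oo-o-o-oo-o-
step 4: oo-o-oo-o-o-oo-o-  (fixed point — unchanged through step 8)

oo-o-oo-o-o-oo-o-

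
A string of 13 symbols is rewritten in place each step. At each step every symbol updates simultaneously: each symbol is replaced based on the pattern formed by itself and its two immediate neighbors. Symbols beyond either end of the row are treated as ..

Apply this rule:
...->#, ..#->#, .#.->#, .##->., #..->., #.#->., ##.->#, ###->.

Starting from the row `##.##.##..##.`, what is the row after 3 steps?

.#..#..#.#.#.

.#..#..#.#.#.
##.##.##.#.#.
.#..#..#.#.#.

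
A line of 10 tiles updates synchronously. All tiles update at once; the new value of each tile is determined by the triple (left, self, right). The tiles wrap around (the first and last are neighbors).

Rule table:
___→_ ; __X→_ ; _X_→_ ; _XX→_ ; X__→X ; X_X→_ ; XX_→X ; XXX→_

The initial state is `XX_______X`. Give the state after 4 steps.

step 1: _XX_______
step 2: __XX______
step 3: ___XX_____
step 4: ____XX____

____XX____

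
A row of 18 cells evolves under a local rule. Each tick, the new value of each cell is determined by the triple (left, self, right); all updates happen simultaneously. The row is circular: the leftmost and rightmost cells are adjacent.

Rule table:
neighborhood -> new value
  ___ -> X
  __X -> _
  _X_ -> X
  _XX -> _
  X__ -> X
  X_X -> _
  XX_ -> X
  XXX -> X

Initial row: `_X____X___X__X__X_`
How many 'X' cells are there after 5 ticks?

_XXXX_XXX_XX_XX_XX
__XXX__XX__X__X__X
X__XXX__XX_XX_XX_X
XX__XXX__X__X__X__
_XX__XXX_XX_XX_XX_
count of X: 11

11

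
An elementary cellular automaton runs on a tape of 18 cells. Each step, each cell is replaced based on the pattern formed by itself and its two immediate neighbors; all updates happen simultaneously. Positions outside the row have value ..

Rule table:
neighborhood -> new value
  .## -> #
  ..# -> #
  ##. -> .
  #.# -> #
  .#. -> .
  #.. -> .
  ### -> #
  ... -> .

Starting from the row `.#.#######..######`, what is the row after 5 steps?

#.#######..######.
.#######..######..
#######..######...
######..######....
#####..######.....

#####..######.....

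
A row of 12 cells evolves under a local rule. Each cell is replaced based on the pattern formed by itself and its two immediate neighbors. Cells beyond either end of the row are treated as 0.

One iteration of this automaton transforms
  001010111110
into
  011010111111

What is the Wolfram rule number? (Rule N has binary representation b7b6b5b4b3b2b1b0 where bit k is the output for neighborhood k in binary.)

222

position 7: 111 → 1  (bit 7 = 1)
position 10: 110 → 1  (bit 6 = 1)
position 3: 101 → 0  (bit 5 = 0)
position 11: 100 → 1  (bit 4 = 1)
position 6: 011 → 1  (bit 3 = 1)
position 2: 010 → 1  (bit 2 = 1)
position 1: 001 → 1  (bit 1 = 1)
position 0: 000 → 0  (bit 0 = 0)
bits b7..b0 = 11011110 = 222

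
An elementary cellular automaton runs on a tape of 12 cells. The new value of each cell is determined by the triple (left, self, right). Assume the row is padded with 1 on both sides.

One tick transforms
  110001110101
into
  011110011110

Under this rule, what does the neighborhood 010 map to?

1

At position 9 the neighborhood is 010; the next row has 1 there.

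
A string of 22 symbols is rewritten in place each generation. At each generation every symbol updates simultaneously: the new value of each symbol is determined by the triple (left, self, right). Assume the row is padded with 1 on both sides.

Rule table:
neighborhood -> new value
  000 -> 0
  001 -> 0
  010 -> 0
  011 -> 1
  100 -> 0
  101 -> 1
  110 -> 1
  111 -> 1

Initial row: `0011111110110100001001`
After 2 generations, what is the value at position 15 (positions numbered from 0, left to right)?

0011111111111000000001
0011111111111000000001
position 15 holds 0

0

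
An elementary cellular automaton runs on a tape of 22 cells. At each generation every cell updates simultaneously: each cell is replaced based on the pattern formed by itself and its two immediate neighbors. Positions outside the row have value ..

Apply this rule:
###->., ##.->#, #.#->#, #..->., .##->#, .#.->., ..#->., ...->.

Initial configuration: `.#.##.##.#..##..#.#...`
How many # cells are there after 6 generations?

..#######...##...#....
..#.....#...##........
............##........
............##........  (fixed point — unchanged through generation 6)
count of #: 2

2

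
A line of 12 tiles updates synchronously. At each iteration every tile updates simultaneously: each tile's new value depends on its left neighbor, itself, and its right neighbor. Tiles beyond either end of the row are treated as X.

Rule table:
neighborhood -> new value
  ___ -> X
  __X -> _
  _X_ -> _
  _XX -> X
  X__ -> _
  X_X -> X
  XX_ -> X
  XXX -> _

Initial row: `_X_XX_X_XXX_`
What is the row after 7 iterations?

X_XXXX_XX_XX
XXX__XXXXXX_
__X__X____XX
_______XX_X_
_XXXXX_XXX_X
XX___XXX_XXX
_X_X_X_XXX__

_X_X_X_XXX__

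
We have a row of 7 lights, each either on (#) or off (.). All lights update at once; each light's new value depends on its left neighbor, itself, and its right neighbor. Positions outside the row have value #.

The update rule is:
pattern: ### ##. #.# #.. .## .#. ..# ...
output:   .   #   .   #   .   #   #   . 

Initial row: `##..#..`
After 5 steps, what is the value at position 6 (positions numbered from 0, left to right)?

.

step 1: .######
step 2: .......
step 3: #.....#
step 4: ##...#.
step 5: .##.##.
position 6 holds .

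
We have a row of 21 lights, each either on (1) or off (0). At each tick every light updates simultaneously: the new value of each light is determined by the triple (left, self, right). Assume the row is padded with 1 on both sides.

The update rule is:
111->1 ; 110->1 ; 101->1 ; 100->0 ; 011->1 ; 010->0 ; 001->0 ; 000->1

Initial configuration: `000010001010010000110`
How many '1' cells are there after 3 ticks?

18

011000100100000110111
111010000001110111111
111100111101111111111
count of 1: 18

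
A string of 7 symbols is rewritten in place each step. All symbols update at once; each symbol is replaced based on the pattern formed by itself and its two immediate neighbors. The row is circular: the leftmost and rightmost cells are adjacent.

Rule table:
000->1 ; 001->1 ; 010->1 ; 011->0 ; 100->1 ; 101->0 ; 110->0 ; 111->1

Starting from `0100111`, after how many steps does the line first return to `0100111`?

0111010
1010011
0011101
1101001
1001110
1110100
0100111

7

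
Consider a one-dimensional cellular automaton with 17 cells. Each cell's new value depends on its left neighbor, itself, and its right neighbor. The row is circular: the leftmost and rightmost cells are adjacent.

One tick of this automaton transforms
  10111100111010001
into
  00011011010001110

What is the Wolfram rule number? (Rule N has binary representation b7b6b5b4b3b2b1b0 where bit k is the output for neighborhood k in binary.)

position 3: 111 → 1  (bit 7 = 1)
position 0: 110 → 0  (bit 6 = 0)
position 1: 101 → 0  (bit 5 = 0)
position 6: 100 → 1  (bit 4 = 1)
position 2: 011 → 0  (bit 3 = 0)
position 12: 010 → 0  (bit 2 = 0)
position 7: 001 → 1  (bit 1 = 1)
position 14: 000 → 1  (bit 0 = 1)
bits b7..b0 = 10010011 = 147

147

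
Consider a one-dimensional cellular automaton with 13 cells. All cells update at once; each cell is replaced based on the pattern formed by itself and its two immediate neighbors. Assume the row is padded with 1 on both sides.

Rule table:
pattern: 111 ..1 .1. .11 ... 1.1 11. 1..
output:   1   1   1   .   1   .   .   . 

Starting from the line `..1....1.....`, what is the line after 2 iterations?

iteration 1: .11.1111.1111
iteration 2: .....11...111

.....11...111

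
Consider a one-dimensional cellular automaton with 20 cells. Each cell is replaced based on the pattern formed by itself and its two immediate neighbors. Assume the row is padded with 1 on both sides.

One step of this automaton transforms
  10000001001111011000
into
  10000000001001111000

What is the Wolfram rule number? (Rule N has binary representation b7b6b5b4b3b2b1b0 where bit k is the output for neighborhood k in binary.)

104

position 11: 111 → 0  (bit 7 = 0)
position 0: 110 → 1  (bit 6 = 1)
position 14: 101 → 1  (bit 5 = 1)
position 1: 100 → 0  (bit 4 = 0)
position 10: 011 → 1  (bit 3 = 1)
position 7: 010 → 0  (bit 2 = 0)
position 6: 001 → 0  (bit 1 = 0)
position 2: 000 → 0  (bit 0 = 0)
bits b7..b0 = 01101000 = 104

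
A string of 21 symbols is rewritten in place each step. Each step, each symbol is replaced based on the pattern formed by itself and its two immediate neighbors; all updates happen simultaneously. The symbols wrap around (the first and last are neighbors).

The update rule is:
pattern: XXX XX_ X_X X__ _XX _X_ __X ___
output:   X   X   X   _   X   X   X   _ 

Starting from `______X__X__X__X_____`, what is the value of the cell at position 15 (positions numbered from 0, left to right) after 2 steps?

_____XX_XX_XX_XX_____
____XXXXXXXXXXXX_____
position 15 holds X

X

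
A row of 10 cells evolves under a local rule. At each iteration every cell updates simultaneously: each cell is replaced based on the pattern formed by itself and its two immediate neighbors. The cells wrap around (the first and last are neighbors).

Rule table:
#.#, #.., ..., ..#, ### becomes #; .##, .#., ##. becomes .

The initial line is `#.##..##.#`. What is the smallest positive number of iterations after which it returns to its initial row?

.#..##..#.
#.##..##.#

2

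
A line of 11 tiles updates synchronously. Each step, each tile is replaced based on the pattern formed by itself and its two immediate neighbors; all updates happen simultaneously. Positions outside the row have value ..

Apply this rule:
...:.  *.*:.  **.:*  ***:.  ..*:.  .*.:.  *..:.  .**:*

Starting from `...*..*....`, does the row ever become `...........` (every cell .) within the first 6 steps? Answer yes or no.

...........
all cells are . at step 1

yes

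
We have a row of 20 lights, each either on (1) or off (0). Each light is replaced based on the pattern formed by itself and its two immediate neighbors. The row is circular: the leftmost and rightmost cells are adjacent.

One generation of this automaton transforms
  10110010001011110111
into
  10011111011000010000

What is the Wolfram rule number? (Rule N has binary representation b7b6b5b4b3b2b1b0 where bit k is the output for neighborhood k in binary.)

position 13: 111 → 0  (bit 7 = 0)
position 0: 110 → 1  (bit 6 = 1)
position 1: 101 → 0  (bit 5 = 0)
position 4: 100 → 1  (bit 4 = 1)
position 2: 011 → 0  (bit 3 = 0)
position 6: 010 → 1  (bit 2 = 1)
position 5: 001 → 1  (bit 1 = 1)
position 8: 000 → 0  (bit 0 = 0)
bits b7..b0 = 01010110 = 86

86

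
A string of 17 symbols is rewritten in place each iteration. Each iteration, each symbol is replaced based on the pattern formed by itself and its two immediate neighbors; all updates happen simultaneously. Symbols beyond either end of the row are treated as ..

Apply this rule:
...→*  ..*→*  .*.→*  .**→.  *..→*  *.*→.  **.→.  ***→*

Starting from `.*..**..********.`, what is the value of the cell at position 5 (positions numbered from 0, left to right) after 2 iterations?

iteration 1: ****..**.******.*
iteration 2: .**.**....****..*
position 5 holds *

*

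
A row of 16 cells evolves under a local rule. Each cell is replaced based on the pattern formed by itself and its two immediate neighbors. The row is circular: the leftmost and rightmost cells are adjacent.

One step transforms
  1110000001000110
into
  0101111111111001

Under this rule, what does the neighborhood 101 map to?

At position 15 the neighborhood is 101; the next row has 1 there.

1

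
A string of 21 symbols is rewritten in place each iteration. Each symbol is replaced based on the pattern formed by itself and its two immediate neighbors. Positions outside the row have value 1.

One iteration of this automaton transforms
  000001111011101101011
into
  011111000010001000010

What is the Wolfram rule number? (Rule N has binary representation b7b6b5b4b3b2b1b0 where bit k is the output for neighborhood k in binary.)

position 6: 111 → 0  (bit 7 = 0)
position 8: 110 → 0  (bit 6 = 0)
position 9: 101 → 0  (bit 5 = 0)
position 0: 100 → 0  (bit 4 = 0)
position 5: 011 → 1  (bit 3 = 1)
position 17: 010 → 0  (bit 2 = 0)
position 4: 001 → 1  (bit 1 = 1)
position 1: 000 → 1  (bit 0 = 1)
bits b7..b0 = 00001011 = 11

11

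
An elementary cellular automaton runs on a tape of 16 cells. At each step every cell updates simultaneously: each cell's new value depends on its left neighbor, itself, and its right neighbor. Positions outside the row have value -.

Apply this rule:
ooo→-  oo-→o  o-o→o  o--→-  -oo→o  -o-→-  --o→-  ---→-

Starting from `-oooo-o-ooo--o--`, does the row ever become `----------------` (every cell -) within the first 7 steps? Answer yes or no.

yes

step 1: -o--oo-oo-o-----
step 2: ----oooooo------
step 3: ----o----o------
step 4: ----------------
all cells are - at step 4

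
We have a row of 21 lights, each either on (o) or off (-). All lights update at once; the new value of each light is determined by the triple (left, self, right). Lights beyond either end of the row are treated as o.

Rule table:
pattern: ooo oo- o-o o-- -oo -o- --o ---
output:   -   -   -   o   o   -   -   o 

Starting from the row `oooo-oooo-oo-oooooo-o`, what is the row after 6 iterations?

oo-o--o--o-o----ooo-o

-----o----o--o------o
oooo--ooo--o--ooooo-o
----o-o--o--o-o-----o
ooo----o--o----oooo-o
---ooo--o--ooo-o----o
oo-o--o--o-o----ooo-o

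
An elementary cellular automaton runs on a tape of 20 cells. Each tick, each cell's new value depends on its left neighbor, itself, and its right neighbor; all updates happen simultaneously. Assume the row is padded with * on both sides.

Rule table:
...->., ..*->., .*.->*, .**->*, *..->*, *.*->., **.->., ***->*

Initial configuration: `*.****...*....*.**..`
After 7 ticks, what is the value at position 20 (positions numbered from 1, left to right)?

..***.*..**...*.*.*.
*.**..**.*.*..*.*.*.
..*.*.*..*.**.*.*.*.
*.*.*.**.*.*..*.*.*.
..*.*.*..*.**.*.*.*.  (repeats tick 3; period 2)
tick 7: ..*.*.*..*.**.*.*.*.
position 20 holds .

.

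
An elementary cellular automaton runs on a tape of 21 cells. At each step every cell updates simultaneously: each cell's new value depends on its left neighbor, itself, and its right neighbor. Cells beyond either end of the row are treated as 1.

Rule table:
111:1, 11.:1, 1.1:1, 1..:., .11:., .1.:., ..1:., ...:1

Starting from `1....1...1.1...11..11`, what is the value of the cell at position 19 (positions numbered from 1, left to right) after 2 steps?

1

1.11...1..1..1..1...1
11.1.1............1..
position 19 holds 1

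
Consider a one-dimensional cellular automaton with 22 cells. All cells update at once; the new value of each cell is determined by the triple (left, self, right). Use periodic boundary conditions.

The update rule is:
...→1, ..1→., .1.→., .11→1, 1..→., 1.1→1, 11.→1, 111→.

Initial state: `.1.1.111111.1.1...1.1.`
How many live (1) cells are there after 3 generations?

16

..1.11....11.1..1..1..
1..111.11.111........1
1..1.111111.1.111111.1
count of 1: 16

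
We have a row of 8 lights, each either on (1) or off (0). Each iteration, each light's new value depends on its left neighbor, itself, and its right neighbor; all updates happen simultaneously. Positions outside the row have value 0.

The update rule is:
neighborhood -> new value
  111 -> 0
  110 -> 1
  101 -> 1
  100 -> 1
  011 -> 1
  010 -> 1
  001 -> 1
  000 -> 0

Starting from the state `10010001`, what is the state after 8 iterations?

iteration 1: 11111011
iteration 2: 10001111
iteration 3: 11011001
iteration 4: 11111111
iteration 5: 10000001
iteration 6: 11000011
iteration 7: 11100111
iteration 8: 10111101

10111101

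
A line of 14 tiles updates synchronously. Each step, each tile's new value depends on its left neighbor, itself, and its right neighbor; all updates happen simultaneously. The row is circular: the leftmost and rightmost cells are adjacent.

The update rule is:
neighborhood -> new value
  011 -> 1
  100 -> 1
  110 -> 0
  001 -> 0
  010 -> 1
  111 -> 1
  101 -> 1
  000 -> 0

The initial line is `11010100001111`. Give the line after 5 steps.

10111110001111
01111101001111
11111011101110
11110111011101
11101110111011

11101110111011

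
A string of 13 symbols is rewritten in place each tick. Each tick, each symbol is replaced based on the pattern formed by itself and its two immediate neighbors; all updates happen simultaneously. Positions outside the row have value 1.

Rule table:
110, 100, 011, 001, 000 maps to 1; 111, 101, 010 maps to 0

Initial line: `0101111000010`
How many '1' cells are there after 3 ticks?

0001001111100
1110111000111
0010101111100
count of 1: 7

7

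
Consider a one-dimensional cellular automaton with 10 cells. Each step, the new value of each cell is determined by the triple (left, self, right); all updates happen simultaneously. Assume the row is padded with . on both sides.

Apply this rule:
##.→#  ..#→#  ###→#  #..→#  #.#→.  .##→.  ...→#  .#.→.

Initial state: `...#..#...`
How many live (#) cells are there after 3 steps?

step 1: ###.##.###
step 2: .##..#..##
step 3: #.###.##.#
count of #: 7

7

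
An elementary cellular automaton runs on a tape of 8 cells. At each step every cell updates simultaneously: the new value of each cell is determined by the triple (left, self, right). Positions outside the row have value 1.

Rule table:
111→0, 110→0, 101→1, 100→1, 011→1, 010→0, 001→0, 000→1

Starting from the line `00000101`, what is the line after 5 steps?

11001010

11110011
00001010
11100101
00010011
11001010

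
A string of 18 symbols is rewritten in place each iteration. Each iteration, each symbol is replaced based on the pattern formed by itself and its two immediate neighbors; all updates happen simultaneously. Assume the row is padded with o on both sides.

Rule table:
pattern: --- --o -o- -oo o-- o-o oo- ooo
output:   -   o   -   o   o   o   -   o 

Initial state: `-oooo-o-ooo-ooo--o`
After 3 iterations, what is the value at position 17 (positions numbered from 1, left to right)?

o

oooo-o-ooo-ooo-ooo
ooo-o-ooo-ooo-oooo
oo-o-ooo-ooo-ooooo
position 17 holds o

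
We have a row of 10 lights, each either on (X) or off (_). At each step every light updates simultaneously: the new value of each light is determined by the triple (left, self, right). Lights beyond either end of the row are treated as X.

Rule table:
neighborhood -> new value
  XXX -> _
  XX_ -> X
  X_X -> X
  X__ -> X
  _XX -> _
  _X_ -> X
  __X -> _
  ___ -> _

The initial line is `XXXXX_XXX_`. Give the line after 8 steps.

step 1: ____XX__XX
step 2: X____XX___
step 3: XX____XX__
step 4: _XX____XX_
step 5: X_XX____XX
step 6: XX_XX_____
step 7: _XX_XX____
step 8: X_XX_XX___

X_XX_XX___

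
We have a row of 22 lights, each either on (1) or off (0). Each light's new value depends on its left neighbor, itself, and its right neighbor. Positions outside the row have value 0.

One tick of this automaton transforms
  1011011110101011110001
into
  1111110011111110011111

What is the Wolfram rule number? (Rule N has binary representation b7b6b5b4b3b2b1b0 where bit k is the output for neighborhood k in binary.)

position 6: 111 → 0  (bit 7 = 0)
position 3: 110 → 1  (bit 6 = 1)
position 1: 101 → 1  (bit 5 = 1)
position 18: 100 → 1  (bit 4 = 1)
position 2: 011 → 1  (bit 3 = 1)
position 0: 010 → 1  (bit 2 = 1)
position 20: 001 → 1  (bit 1 = 1)
position 19: 000 → 1  (bit 0 = 1)
bits b7..b0 = 01111111 = 127

127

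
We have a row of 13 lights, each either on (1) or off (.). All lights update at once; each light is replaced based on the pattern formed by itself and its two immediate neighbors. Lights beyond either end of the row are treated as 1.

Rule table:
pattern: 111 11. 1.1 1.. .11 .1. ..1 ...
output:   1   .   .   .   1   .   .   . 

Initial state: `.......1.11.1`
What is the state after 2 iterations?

............1

.........1..1
............1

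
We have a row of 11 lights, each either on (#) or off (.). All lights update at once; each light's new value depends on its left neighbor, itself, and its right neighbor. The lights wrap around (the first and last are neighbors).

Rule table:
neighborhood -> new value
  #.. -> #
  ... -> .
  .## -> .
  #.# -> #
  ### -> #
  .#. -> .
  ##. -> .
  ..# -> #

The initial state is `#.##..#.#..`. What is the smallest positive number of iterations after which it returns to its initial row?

2

iteration 1: .#..##.#.##
iteration 2: #.##..#.#..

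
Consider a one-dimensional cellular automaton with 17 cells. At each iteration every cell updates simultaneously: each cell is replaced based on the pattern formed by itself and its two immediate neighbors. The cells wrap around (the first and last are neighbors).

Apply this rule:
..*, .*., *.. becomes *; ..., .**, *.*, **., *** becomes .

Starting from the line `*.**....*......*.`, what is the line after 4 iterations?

*...*..***....**.
**.****...*..*...
.......*.******.*
*.....**........*

*.....**........*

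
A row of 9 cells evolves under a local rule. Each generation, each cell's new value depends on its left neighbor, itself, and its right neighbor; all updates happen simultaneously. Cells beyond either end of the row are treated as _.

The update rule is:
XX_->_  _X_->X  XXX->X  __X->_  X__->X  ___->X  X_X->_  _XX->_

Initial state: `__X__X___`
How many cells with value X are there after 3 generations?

6

X_XX_XXXX
X_____XX_
XXXXX___X
count of X: 6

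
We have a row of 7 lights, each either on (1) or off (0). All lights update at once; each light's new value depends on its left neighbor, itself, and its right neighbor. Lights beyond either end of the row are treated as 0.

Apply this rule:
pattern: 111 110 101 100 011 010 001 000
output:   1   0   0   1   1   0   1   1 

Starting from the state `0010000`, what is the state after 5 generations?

1101111
1001110
0111101
1111000
1110111

1110111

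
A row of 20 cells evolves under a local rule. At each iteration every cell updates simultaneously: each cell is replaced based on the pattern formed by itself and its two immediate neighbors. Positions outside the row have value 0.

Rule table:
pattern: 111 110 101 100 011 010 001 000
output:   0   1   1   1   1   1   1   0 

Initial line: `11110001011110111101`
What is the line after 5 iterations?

11101111110011100111

10011011110011100111
11111110011110111101
10000011110011100111
11000110011110111101
11101111110011100111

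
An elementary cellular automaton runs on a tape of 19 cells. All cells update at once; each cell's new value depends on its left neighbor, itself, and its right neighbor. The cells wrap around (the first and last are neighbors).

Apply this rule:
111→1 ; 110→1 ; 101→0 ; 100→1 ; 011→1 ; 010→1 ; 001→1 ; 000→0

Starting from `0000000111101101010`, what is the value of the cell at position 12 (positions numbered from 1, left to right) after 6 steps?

0000001111101101011
1000011111101101011
1100111111101101011
1111111111101101011
1111111111101101011  (fixed point — unchanged through step 6)
position 12 holds 0

0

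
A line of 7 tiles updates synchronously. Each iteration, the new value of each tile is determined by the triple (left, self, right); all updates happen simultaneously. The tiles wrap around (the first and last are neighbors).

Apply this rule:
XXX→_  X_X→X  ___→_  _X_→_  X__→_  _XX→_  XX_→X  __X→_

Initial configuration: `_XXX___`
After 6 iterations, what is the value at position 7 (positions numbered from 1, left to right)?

_

iteration 1: ___X___
iteration 2: _______
iteration 3: _______  (fixed point — unchanged through iteration 6)
position 7 holds _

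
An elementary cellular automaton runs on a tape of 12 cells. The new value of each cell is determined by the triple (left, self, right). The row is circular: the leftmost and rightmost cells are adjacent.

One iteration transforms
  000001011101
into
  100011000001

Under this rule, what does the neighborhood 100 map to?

1

At position 0 the neighborhood is 100; the next row has 1 there.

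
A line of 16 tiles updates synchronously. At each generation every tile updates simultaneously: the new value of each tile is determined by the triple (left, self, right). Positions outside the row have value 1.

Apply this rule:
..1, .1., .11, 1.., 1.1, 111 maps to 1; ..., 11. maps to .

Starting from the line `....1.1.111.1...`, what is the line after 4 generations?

generation 1: 1..1111111.111.1
generation 2: .11111111.111.11
generation 3: 11111111.111.111
generation 4: 1111111.111.1111

1111111.111.1111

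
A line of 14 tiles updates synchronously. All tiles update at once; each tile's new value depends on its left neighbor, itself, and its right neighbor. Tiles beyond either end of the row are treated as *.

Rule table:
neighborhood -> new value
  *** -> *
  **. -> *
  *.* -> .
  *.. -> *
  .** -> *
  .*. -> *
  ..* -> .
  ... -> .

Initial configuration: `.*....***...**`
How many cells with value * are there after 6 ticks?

11

tick 1: .**...****..**
tick 2: .***..*****.**
tick 3: .****.*****.**
tick 4: .****.*****.**  (fixed point — unchanged through tick 6)
count of *: 11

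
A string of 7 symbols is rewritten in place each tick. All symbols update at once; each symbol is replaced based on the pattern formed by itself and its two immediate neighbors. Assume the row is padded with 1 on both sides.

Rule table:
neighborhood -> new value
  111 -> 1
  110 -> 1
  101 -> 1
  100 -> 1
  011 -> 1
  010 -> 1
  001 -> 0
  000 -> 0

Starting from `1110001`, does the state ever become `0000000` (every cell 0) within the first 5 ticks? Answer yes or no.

no

1111001
1111101
1111111
1111111  (fixed point — unchanged through tick 5)
tick 5 is 1111111, still not uniform 0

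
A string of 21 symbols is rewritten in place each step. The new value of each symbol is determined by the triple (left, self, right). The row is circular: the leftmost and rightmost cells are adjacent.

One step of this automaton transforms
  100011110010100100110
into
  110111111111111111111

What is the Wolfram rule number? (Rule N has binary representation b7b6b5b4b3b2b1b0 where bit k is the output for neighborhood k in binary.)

position 5: 111 → 1  (bit 7 = 1)
position 7: 110 → 1  (bit 6 = 1)
position 11: 101 → 1  (bit 5 = 1)
position 1: 100 → 1  (bit 4 = 1)
position 4: 011 → 1  (bit 3 = 1)
position 0: 010 → 1  (bit 2 = 1)
position 3: 001 → 1  (bit 1 = 1)
position 2: 000 → 0  (bit 0 = 0)
bits b7..b0 = 11111110 = 254

254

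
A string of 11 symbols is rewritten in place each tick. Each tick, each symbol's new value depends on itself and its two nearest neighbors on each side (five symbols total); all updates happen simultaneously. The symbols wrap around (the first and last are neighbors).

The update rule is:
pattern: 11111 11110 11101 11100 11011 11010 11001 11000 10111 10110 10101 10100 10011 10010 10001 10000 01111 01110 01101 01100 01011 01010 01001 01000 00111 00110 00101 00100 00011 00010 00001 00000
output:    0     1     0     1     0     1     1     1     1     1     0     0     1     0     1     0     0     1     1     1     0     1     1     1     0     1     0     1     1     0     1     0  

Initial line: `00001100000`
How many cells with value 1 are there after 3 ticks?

10

tick 1: 00111110000
tick 2: 11000111000
tick 3: 11111011111
count of 1: 10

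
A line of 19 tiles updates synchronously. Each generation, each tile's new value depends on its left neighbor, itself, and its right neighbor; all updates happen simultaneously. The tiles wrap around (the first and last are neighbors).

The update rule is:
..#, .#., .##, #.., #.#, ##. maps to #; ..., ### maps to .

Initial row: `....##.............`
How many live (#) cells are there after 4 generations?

4

...####............
..##..##...........
.########..........
##......##.........
count of #: 4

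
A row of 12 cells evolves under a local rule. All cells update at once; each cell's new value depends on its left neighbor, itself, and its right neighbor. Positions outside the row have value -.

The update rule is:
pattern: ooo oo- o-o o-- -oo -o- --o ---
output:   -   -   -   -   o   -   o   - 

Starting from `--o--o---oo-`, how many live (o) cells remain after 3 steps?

3

-o--o---oo--
o--o---oo---
--o---oo----
count of o: 3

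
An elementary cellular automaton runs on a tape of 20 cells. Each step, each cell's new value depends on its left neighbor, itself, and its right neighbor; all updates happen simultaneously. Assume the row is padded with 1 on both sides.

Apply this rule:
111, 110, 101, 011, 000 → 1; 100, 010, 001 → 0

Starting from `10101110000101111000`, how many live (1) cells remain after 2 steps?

11011110110011111010
11111111110011111101
count of 1: 17

17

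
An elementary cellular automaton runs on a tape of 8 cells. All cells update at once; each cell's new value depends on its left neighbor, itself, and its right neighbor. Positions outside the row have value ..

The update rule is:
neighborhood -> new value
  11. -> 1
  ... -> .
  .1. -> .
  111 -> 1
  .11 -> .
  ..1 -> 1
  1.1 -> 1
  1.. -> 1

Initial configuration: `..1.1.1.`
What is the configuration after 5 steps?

.1.1.1.1
1.1.1.1.
.1.1.1.1  (repeats step 1; period 2)
step 5: .1.1.1.1

.1.1.1.1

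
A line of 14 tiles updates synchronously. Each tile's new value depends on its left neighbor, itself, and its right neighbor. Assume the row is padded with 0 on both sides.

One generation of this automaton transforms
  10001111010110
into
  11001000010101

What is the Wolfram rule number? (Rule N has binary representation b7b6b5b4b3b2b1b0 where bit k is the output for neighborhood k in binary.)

position 5: 111 → 0  (bit 7 = 0)
position 7: 110 → 0  (bit 6 = 0)
position 8: 101 → 0  (bit 5 = 0)
position 1: 100 → 1  (bit 4 = 1)
position 4: 011 → 1  (bit 3 = 1)
position 0: 010 → 1  (bit 2 = 1)
position 3: 001 → 0  (bit 1 = 0)
position 2: 000 → 0  (bit 0 = 0)
bits b7..b0 = 00011100 = 28

28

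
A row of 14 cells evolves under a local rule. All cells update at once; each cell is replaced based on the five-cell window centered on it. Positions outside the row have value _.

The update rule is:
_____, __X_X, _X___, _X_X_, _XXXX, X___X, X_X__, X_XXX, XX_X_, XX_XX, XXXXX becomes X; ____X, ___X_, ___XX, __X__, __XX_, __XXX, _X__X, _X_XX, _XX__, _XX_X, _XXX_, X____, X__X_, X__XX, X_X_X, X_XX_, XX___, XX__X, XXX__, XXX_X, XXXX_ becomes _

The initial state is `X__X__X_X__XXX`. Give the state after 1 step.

______XXX_____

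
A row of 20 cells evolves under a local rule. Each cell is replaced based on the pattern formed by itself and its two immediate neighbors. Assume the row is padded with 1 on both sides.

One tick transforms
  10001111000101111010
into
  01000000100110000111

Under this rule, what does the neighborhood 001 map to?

0

At position 3 the neighborhood is 001; the next row has 0 there.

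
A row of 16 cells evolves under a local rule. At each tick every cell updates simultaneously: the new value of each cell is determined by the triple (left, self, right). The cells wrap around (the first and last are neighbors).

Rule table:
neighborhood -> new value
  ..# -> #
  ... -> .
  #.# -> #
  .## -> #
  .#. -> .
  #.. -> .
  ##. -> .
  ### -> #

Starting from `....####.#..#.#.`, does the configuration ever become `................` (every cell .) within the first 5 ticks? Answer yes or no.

...####.#..#.#..
..####.#..#.#...
.####.#..#.#....
####.#..#.#.....
###.#..#.#.....#
tick 5 is ###.#..#.#.....#, still not uniform .

no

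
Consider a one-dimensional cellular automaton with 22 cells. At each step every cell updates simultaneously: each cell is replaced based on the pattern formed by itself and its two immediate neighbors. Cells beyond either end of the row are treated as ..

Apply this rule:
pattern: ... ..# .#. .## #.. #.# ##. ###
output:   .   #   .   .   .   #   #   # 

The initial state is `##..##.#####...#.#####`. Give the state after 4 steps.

#.#.#.#.##.###.#.#.#.#

step 1: .#.#.##.####..#.#.####
step 2: #.#.#.##.###.#.#.#.###
step 3: .#.#.#.##.###.#.#.#.##
step 4: #.#.#.#.##.###.#.#.#.#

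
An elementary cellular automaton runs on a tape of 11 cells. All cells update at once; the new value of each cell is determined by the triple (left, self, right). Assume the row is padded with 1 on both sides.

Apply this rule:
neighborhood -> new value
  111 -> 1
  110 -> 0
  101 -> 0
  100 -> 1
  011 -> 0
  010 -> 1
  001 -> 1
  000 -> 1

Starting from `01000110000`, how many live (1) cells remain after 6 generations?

9

01111001111
00110110111
11000000011
10111111101
00011111000
11101110111
count of 1: 9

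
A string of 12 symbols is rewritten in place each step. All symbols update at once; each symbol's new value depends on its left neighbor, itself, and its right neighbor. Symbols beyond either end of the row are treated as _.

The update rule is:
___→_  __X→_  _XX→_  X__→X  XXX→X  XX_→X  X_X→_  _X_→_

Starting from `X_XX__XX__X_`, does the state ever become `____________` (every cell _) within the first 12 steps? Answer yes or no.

step 1: ___XX__XX__X
step 2: ____XX__XX__
step 3: _____XX__XX_
step 4: ______XX__XX
step 5: _______XX__X
step 6: ________XX__
step 7: _________XX_
step 8: __________XX
step 9: ___________X
step 10: ____________
all cells are _ at step 10

yes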